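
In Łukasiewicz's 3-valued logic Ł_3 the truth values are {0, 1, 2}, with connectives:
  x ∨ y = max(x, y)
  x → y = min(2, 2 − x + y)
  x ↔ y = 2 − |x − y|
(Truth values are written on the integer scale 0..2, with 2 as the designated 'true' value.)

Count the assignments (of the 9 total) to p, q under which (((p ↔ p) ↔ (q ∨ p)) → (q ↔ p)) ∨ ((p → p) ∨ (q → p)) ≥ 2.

p = 0, q = 0 ↦ 2  ≥
p = 0, q = 1 ↦ 2  ≥
p = 0, q = 2 ↦ 2  ≥
p = 1, q = 0 ↦ 2  ≥
p = 1, q = 1 ↦ 2  ≥
p = 1, q = 2 ↦ 2  ≥
p = 2, q = 0 ↦ 2  ≥
p = 2, q = 1 ↦ 2  ≥
p = 2, q = 2 ↦ 2  ≥
So 9 of the 9 assignments meet the threshold.

9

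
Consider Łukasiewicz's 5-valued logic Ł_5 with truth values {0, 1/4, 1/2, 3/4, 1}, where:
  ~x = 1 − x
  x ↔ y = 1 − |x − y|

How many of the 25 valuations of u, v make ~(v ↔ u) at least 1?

2

value 1: 2 assignments (counts)
value 3/4: 4 assignments
value 1/2: 6 assignments
value 1/4: 8 assignments
value 0: 5 assignments
So 2 of the 25 assignments meet the threshold.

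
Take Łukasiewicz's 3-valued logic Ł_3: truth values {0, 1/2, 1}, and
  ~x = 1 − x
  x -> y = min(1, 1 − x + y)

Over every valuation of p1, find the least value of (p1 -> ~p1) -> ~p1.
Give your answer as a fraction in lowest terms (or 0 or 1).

1/2

Take p1 = 1/2:
~p1 = ~1/2 = 1/2
p1 -> ~p1 = 1/2 -> 1/2 = 1
~p1 = ~1/2 = 1/2
(p1 -> ~p1) -> ~p1 = 1 -> 1/2 = 1/2
No assignment yields a value below 1/2, so this is the minimum.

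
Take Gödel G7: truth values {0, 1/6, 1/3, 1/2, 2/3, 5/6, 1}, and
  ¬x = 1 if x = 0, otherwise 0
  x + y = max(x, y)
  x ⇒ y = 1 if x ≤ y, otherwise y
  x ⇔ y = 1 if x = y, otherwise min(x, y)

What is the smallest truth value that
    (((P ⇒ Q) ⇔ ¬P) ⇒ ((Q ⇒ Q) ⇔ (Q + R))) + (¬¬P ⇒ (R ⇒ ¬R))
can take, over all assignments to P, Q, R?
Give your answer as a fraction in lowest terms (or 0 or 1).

1/6

Take P = 1/6, Q = 0, R = 1/6:
P ⇒ Q = 1/6 ⇒ 0 = 0
¬P = ¬1/6 = 0
(P ⇒ Q) ⇔ ¬P = 0 ⇔ 0 = 1
Q ⇒ Q = 0 ⇒ 0 = 1
Q + R = 0 + 1/6 = 1/6
(Q ⇒ Q) ⇔ (Q + R) = 1 ⇔ 1/6 = 1/6
((P ⇒ Q) ⇔ ¬P) ⇒ ((Q ⇒ Q) ⇔ (Q + R)) = 1 ⇒ 1/6 = 1/6
¬P = ¬1/6 = 0
¬¬P = ¬0 = 1
¬R = ¬1/6 = 0
R ⇒ ¬R = 1/6 ⇒ 0 = 0
¬¬P ⇒ (R ⇒ ¬R) = 1 ⇒ 0 = 0
(((P ⇒ Q) ⇔ ¬P) ⇒ ((Q ⇒ Q) ⇔ (Q + R))) + (¬¬P ⇒ (R ⇒ ¬R)) = 1/6 + 0 = 1/6
No assignment yields a value below 1/6, so this is the minimum.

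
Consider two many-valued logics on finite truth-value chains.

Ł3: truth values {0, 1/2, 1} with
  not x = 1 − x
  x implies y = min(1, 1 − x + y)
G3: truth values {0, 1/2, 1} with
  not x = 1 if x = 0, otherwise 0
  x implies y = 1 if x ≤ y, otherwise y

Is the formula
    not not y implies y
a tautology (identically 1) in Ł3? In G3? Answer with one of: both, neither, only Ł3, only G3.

In Ł3: every assignment gives 1 — tautology.
In G3: at y = 1/2 the value is 1/2 — not a tautology.

only Ł3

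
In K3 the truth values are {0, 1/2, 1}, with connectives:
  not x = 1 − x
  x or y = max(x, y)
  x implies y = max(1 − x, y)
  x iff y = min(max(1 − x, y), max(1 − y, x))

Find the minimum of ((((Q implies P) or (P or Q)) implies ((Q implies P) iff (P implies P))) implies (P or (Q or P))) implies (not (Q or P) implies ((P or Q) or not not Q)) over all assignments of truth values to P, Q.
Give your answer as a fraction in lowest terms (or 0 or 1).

Take P = 0, Q = 1/2:
Q implies P = 1/2 implies 0 = 1/2
P or Q = 0 or 1/2 = 1/2
(Q implies P) or (P or Q) = 1/2 or 1/2 = 1/2
Q implies P = 1/2 implies 0 = 1/2
P implies P = 0 implies 0 = 1
(Q implies P) iff (P implies P) = 1/2 iff 1 = 1/2
((Q implies P) or (P or Q)) implies ((Q implies P) iff (P implies P)) = 1/2 implies 1/2 = 1/2
Q or P = 1/2 or 0 = 1/2
P or (Q or P) = 0 or 1/2 = 1/2
(((Q implies P) or (P or Q)) implies ((Q implies P) iff (P implies P))) implies (P or (Q or P)) = 1/2 implies 1/2 = 1/2
Q or P = 1/2 or 0 = 1/2
not (Q or P) = not 1/2 = 1/2
P or Q = 0 or 1/2 = 1/2
not Q = not 1/2 = 1/2
not not Q = not 1/2 = 1/2
(P or Q) or not not Q = 1/2 or 1/2 = 1/2
not (Q or P) implies ((P or Q) or not not Q) = 1/2 implies 1/2 = 1/2
((((Q implies P) or (P or Q)) implies ((Q implies P) iff (P implies P))) implies (P or (Q or P))) implies (not (Q or P) implies ((P or Q) or not not Q)) = 1/2 implies 1/2 = 1/2
No assignment yields a value below 1/2, so this is the minimum.

1/2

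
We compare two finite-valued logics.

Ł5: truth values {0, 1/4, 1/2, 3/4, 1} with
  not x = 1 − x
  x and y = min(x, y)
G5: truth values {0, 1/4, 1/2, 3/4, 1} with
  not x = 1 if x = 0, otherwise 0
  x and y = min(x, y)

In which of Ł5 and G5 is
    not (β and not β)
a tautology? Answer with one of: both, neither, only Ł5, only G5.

only G5

In Ł5: at β = 1/4 the value is 3/4 — not a tautology.
In G5: every assignment gives 1 — tautology.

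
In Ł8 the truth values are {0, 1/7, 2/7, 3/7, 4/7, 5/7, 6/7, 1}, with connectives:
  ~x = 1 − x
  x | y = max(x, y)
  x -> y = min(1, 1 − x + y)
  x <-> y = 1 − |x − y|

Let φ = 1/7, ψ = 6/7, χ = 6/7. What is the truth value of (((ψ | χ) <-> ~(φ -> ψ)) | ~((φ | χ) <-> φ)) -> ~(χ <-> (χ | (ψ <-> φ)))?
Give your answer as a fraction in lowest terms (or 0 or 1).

2/7

ψ | χ = 6/7 | 6/7 = 6/7
φ -> ψ = 1/7 -> 6/7 = 1
~(φ -> ψ) = ~1 = 0
(ψ | χ) <-> ~(φ -> ψ) = 6/7 <-> 0 = 1/7
φ | χ = 1/7 | 6/7 = 6/7
(φ | χ) <-> φ = 6/7 <-> 1/7 = 2/7
~((φ | χ) <-> φ) = ~2/7 = 5/7
((ψ | χ) <-> ~(φ -> ψ)) | ~((φ | χ) <-> φ) = 1/7 | 5/7 = 5/7
ψ <-> φ = 6/7 <-> 1/7 = 2/7
χ | (ψ <-> φ) = 6/7 | 2/7 = 6/7
χ <-> (χ | (ψ <-> φ)) = 6/7 <-> 6/7 = 1
~(χ <-> (χ | (ψ <-> φ))) = ~1 = 0
(((ψ | χ) <-> ~(φ -> ψ)) | ~((φ | χ) <-> φ)) -> ~(χ <-> (χ | (ψ <-> φ))) = 5/7 -> 0 = 2/7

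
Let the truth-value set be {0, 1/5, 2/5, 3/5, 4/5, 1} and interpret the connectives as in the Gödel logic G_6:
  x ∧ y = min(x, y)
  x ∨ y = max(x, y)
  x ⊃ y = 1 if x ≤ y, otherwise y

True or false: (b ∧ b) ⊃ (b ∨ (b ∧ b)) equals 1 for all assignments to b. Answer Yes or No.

Yes

b = 0 ↦ 1
b = 1/5 ↦ 1
b = 2/5 ↦ 1
b = 3/5 ↦ 1
b = 4/5 ↦ 1
b = 1 ↦ 1
Every assignment gives a value ≥ 1.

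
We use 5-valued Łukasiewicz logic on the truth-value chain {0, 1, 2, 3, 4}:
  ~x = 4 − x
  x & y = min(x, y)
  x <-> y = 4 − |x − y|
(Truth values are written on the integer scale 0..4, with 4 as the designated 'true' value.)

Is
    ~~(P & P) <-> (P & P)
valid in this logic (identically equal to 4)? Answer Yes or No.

Yes

P = 0 ↦ 4
P = 1 ↦ 4
P = 2 ↦ 4
P = 3 ↦ 4
P = 4 ↦ 4
Every assignment gives a value ≥ 4.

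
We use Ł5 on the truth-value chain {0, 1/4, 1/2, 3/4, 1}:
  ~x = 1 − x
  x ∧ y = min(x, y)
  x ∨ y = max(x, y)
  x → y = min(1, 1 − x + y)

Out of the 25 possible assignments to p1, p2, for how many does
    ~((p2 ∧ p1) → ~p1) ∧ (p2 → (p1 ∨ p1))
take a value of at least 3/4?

2

value 1: 1 assignment (counts)
value 3/4: 1 assignment (counts)
value 1/2: 3 assignments
value 1/4: 2 assignments
value 0: 18 assignments
So 2 of the 25 assignments meet the threshold.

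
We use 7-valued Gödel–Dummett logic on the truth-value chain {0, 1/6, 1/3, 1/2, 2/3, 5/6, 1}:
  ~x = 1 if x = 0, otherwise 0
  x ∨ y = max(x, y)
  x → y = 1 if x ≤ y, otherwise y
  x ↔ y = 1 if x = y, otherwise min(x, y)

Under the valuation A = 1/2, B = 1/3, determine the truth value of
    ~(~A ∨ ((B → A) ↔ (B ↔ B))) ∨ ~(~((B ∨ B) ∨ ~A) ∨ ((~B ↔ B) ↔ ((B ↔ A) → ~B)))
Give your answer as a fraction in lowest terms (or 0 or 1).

~A = ~1/2 = 0
B → A = 1/3 → 1/2 = 1
B ↔ B = 1/3 ↔ 1/3 = 1
(B → A) ↔ (B ↔ B) = 1 ↔ 1 = 1
~A ∨ ((B → A) ↔ (B ↔ B)) = 0 ∨ 1 = 1
~(~A ∨ ((B → A) ↔ (B ↔ B))) = ~1 = 0
B ∨ B = 1/3 ∨ 1/3 = 1/3
~A = ~1/2 = 0
(B ∨ B) ∨ ~A = 1/3 ∨ 0 = 1/3
~((B ∨ B) ∨ ~A) = ~1/3 = 0
~B = ~1/3 = 0
~B ↔ B = 0 ↔ 1/3 = 0
B ↔ A = 1/3 ↔ 1/2 = 1/3
~B = ~1/3 = 0
(B ↔ A) → ~B = 1/3 → 0 = 0
(~B ↔ B) ↔ ((B ↔ A) → ~B) = 0 ↔ 0 = 1
~((B ∨ B) ∨ ~A) ∨ ((~B ↔ B) ↔ ((B ↔ A) → ~B)) = 0 ∨ 1 = 1
~(~((B ∨ B) ∨ ~A) ∨ ((~B ↔ B) ↔ ((B ↔ A) → ~B))) = ~1 = 0
~(~A ∨ ((B → A) ↔ (B ↔ B))) ∨ ~(~((B ∨ B) ∨ ~A) ∨ ((~B ↔ B) ↔ ((B ↔ A) → ~B))) = 0 ∨ 0 = 0

0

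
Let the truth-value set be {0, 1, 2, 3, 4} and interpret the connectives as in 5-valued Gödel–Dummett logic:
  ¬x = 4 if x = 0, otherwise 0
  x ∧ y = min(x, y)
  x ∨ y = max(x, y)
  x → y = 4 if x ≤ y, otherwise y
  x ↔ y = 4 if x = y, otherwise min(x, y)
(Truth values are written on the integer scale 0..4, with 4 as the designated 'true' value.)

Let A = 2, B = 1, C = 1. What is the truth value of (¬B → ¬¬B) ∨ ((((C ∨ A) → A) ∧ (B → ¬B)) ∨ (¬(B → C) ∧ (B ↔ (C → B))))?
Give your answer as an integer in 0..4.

4

¬B = ¬1 = 0
¬B = ¬1 = 0
¬¬B = ¬0 = 4
¬B → ¬¬B = 0 → 4 = 4
C ∨ A = 1 ∨ 2 = 2
(C ∨ A) → A = 2 → 2 = 4
¬B = ¬1 = 0
B → ¬B = 1 → 0 = 0
((C ∨ A) → A) ∧ (B → ¬B) = 4 ∧ 0 = 0
B → C = 1 → 1 = 4
¬(B → C) = ¬4 = 0
C → B = 1 → 1 = 4
B ↔ (C → B) = 1 ↔ 4 = 1
¬(B → C) ∧ (B ↔ (C → B)) = 0 ∧ 1 = 0
(((C ∨ A) → A) ∧ (B → ¬B)) ∨ (¬(B → C) ∧ (B ↔ (C → B))) = 0 ∨ 0 = 0
(¬B → ¬¬B) ∨ ((((C ∨ A) → A) ∧ (B → ¬B)) ∨ (¬(B → C) ∧ (B ↔ (C → B)))) = 4 ∨ 0 = 4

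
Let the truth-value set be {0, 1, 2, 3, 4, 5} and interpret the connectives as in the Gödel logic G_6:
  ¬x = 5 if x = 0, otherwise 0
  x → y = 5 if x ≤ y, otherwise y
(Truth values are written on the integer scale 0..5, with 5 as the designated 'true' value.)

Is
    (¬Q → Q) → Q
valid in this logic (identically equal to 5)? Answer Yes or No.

No

Counterexample: take Q = 1.
¬Q = ¬1 = 0
¬Q → Q = 0 → 1 = 5
(¬Q → Q) → Q = 5 → 1 = 1
This gives 1 ≠ 5.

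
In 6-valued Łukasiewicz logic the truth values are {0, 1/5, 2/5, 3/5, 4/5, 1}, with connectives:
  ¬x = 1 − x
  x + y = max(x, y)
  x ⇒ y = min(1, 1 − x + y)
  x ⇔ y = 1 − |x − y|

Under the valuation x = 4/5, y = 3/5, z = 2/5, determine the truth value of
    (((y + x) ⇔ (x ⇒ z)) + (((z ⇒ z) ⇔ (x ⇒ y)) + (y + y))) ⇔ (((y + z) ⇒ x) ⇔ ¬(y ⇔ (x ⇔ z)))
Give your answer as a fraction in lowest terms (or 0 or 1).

1/5

y + x = 3/5 + 4/5 = 4/5
x ⇒ z = 4/5 ⇒ 2/5 = 3/5
(y + x) ⇔ (x ⇒ z) = 4/5 ⇔ 3/5 = 4/5
z ⇒ z = 2/5 ⇒ 2/5 = 1
x ⇒ y = 4/5 ⇒ 3/5 = 4/5
(z ⇒ z) ⇔ (x ⇒ y) = 1 ⇔ 4/5 = 4/5
y + y = 3/5 + 3/5 = 3/5
((z ⇒ z) ⇔ (x ⇒ y)) + (y + y) = 4/5 + 3/5 = 4/5
((y + x) ⇔ (x ⇒ z)) + (((z ⇒ z) ⇔ (x ⇒ y)) + (y + y)) = 4/5 + 4/5 = 4/5
y + z = 3/5 + 2/5 = 3/5
(y + z) ⇒ x = 3/5 ⇒ 4/5 = 1
x ⇔ z = 4/5 ⇔ 2/5 = 3/5
y ⇔ (x ⇔ z) = 3/5 ⇔ 3/5 = 1
¬(y ⇔ (x ⇔ z)) = ¬1 = 0
((y + z) ⇒ x) ⇔ ¬(y ⇔ (x ⇔ z)) = 1 ⇔ 0 = 0
(((y + x) ⇔ (x ⇒ z)) + (((z ⇒ z) ⇔ (x ⇒ y)) + (y + y))) ⇔ (((y + z) ⇒ x) ⇔ ¬(y ⇔ (x ⇔ z))) = 4/5 ⇔ 0 = 1/5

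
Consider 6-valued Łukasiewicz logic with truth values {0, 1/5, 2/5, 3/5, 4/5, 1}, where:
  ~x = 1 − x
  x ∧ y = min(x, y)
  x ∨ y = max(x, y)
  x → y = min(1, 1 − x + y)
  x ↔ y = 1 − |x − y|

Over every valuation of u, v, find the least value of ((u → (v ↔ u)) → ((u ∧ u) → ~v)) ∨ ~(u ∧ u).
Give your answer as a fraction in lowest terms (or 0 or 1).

0

Take u = 1, v = 1:
v ↔ u = 1 ↔ 1 = 1
u → (v ↔ u) = 1 → 1 = 1
u ∧ u = 1 ∧ 1 = 1
~v = ~1 = 0
(u ∧ u) → ~v = 1 → 0 = 0
(u → (v ↔ u)) → ((u ∧ u) → ~v) = 1 → 0 = 0
u ∧ u = 1 ∧ 1 = 1
~(u ∧ u) = ~1 = 0
((u → (v ↔ u)) → ((u ∧ u) → ~v)) ∨ ~(u ∧ u) = 0 ∨ 0 = 0
No assignment yields a value below 0, so this is the minimum.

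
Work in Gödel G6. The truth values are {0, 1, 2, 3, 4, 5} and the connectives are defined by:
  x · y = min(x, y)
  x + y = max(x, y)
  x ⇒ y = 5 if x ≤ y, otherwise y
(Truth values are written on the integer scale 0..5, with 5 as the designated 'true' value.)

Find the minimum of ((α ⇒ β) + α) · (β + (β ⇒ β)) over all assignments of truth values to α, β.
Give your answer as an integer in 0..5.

1

Take α = 1, β = 0:
α ⇒ β = 1 ⇒ 0 = 0
(α ⇒ β) + α = 0 + 1 = 1
β ⇒ β = 0 ⇒ 0 = 5
β + (β ⇒ β) = 0 + 5 = 5
((α ⇒ β) + α) · (β + (β ⇒ β)) = 1 · 5 = 1
No assignment yields a value below 1, so this is the minimum.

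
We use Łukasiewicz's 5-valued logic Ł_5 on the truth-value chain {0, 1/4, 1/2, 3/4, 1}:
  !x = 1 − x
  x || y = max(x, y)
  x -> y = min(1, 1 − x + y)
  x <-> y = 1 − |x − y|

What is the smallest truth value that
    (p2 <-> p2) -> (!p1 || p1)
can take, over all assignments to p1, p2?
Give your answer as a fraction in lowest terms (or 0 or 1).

1/2

Take p1 = 1/2, p2 = 0:
p2 <-> p2 = 0 <-> 0 = 1
!p1 = !1/2 = 1/2
!p1 || p1 = 1/2 || 1/2 = 1/2
(p2 <-> p2) -> (!p1 || p1) = 1 -> 1/2 = 1/2
No assignment yields a value below 1/2, so this is the minimum.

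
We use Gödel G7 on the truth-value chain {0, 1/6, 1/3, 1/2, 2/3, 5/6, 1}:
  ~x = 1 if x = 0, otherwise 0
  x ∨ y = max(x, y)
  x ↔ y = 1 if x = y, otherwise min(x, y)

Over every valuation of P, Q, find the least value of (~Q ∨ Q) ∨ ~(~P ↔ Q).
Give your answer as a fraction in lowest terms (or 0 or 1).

1/6

Take P = 0, Q = 1/6:
~Q = ~1/6 = 0
~Q ∨ Q = 0 ∨ 1/6 = 1/6
~P = ~0 = 1
~P ↔ Q = 1 ↔ 1/6 = 1/6
~(~P ↔ Q) = ~1/6 = 0
(~Q ∨ Q) ∨ ~(~P ↔ Q) = 1/6 ∨ 0 = 1/6
No assignment yields a value below 1/6, so this is the minimum.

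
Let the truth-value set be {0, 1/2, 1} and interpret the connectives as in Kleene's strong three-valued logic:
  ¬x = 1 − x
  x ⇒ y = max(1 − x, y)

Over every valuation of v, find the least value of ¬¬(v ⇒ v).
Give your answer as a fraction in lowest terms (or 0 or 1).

Take v = 1/2:
v ⇒ v = 1/2 ⇒ 1/2 = 1/2
¬(v ⇒ v) = ¬1/2 = 1/2
¬¬(v ⇒ v) = ¬1/2 = 1/2
No assignment yields a value below 1/2, so this is the minimum.

1/2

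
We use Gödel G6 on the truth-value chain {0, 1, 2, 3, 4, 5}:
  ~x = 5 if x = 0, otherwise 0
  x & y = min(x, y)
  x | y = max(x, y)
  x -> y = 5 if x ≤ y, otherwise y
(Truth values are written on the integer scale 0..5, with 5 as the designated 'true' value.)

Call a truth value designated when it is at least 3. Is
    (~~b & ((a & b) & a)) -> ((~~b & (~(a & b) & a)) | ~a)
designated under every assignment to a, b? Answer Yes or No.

No

Counterexample: take a = 1, b = 1.
~b = ~1 = 0
~~b = ~0 = 5
a & b = 1 & 1 = 1
(a & b) & a = 1 & 1 = 1
~~b & ((a & b) & a) = 5 & 1 = 1
~b = ~1 = 0
~~b = ~0 = 5
a & b = 1 & 1 = 1
~(a & b) = ~1 = 0
~(a & b) & a = 0 & 1 = 0
~~b & (~(a & b) & a) = 5 & 0 = 0
~a = ~1 = 0
(~~b & (~(a & b) & a)) | ~a = 0 | 0 = 0
(~~b & ((a & b) & a)) -> ((~~b & (~(a & b) & a)) | ~a) = 1 -> 0 = 0
This gives 0, which is below 3.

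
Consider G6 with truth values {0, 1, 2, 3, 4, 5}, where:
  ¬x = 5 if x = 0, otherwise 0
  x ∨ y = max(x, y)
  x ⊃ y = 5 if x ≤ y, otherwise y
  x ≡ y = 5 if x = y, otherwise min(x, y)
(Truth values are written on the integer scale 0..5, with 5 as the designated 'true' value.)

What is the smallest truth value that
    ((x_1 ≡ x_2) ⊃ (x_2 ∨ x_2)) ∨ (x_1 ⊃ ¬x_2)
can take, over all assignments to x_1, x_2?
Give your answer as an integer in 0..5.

Take x_1 = 1, x_2 = 1:
x_1 ≡ x_2 = 1 ≡ 1 = 5
x_2 ∨ x_2 = 1 ∨ 1 = 1
(x_1 ≡ x_2) ⊃ (x_2 ∨ x_2) = 5 ⊃ 1 = 1
¬x_2 = ¬1 = 0
x_1 ⊃ ¬x_2 = 1 ⊃ 0 = 0
((x_1 ≡ x_2) ⊃ (x_2 ∨ x_2)) ∨ (x_1 ⊃ ¬x_2) = 1 ∨ 0 = 1
No assignment yields a value below 1, so this is the minimum.

1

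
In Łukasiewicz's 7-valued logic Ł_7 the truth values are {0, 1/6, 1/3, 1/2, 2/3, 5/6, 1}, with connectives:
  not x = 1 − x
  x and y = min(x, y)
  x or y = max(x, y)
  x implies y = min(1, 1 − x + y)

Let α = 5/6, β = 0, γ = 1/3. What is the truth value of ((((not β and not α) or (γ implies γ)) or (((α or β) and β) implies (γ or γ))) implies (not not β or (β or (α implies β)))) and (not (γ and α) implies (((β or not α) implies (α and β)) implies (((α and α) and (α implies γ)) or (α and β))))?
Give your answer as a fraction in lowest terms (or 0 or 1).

not β = not 0 = 1
not α = not 5/6 = 1/6
not β and not α = 1 and 1/6 = 1/6
γ implies γ = 1/3 implies 1/3 = 1
(not β and not α) or (γ implies γ) = 1/6 or 1 = 1
α or β = 5/6 or 0 = 5/6
(α or β) and β = 5/6 and 0 = 0
γ or γ = 1/3 or 1/3 = 1/3
((α or β) and β) implies (γ or γ) = 0 implies 1/3 = 1
((not β and not α) or (γ implies γ)) or (((α or β) and β) implies (γ or γ)) = 1 or 1 = 1
not β = not 0 = 1
not not β = not 1 = 0
α implies β = 5/6 implies 0 = 1/6
β or (α implies β) = 0 or 1/6 = 1/6
not not β or (β or (α implies β)) = 0 or 1/6 = 1/6
(((not β and not α) or (γ implies γ)) or (((α or β) and β) implies (γ or γ))) implies (not not β or (β or (α implies β))) = 1 implies 1/6 = 1/6
γ and α = 1/3 and 5/6 = 1/3
not (γ and α) = not 1/3 = 2/3
not α = not 5/6 = 1/6
β or not α = 0 or 1/6 = 1/6
α and β = 5/6 and 0 = 0
(β or not α) implies (α and β) = 1/6 implies 0 = 5/6
α and α = 5/6 and 5/6 = 5/6
α implies γ = 5/6 implies 1/3 = 1/2
(α and α) and (α implies γ) = 5/6 and 1/2 = 1/2
α and β = 5/6 and 0 = 0
((α and α) and (α implies γ)) or (α and β) = 1/2 or 0 = 1/2
((β or not α) implies (α and β)) implies (((α and α) and (α implies γ)) or (α and β)) = 5/6 implies 1/2 = 2/3
not (γ and α) implies (((β or not α) implies (α and β)) implies (((α and α) and (α implies γ)) or (α and β))) = 2/3 implies 2/3 = 1
((((not β and not α) or (γ implies γ)) or (((α or β) and β) implies (γ or γ))) implies (not not β or (β or (α implies β)))) and (not (γ and α) implies (((β or not α) implies (α and β)) implies (((α and α) and (α implies γ)) or (α and β)))) = 1/6 and 1 = 1/6

1/6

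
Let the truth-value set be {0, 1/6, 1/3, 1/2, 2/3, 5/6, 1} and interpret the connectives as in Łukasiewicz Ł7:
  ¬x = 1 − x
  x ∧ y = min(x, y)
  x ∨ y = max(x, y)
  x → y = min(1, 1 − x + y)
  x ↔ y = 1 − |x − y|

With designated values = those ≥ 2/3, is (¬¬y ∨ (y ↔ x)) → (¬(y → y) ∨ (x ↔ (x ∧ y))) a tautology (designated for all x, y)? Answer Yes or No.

Yes

At x = 1/3, y = 5/6, for instance:
¬y = ¬5/6 = 1/6
¬¬y = ¬1/6 = 5/6
y ↔ x = 5/6 ↔ 1/3 = 1/2
¬¬y ∨ (y ↔ x) = 5/6 ∨ 1/2 = 5/6
y → y = 5/6 → 5/6 = 1
¬(y → y) = ¬1 = 0
x ∧ y = 1/3 ∧ 5/6 = 1/3
x ↔ (x ∧ y) = 1/3 ↔ 1/3 = 1
¬(y → y) ∨ (x ↔ (x ∧ y)) = 0 ∨ 1 = 1
(¬¬y ∨ (y ↔ x)) → (¬(y → y) ∨ (x ↔ (x ∧ y))) = 5/6 → 1 = 1
and checking the remaining 48 assignments likewise gives ≥ 2/3 in every case.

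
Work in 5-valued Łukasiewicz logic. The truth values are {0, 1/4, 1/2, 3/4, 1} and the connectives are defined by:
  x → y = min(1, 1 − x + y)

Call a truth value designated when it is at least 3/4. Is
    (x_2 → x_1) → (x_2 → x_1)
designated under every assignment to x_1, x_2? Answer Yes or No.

Yes

At x_1 = 3/4, x_2 = 3/4, for instance:
x_2 → x_1 = 3/4 → 3/4 = 1
x_2 → x_1 = 3/4 → 3/4 = 1
(x_2 → x_1) → (x_2 → x_1) = 1 → 1 = 1
and checking the remaining 24 assignments likewise gives ≥ 3/4 in every case.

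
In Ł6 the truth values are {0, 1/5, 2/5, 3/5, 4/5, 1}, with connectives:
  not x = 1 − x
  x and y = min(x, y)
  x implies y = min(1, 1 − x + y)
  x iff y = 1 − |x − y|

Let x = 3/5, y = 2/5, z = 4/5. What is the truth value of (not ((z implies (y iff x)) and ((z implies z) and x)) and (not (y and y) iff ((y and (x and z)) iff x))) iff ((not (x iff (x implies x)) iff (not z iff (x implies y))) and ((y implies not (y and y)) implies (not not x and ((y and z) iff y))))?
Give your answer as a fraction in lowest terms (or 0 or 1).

4/5

y iff x = 2/5 iff 3/5 = 4/5
z implies (y iff x) = 4/5 implies 4/5 = 1
z implies z = 4/5 implies 4/5 = 1
(z implies z) and x = 1 and 3/5 = 3/5
(z implies (y iff x)) and ((z implies z) and x) = 1 and 3/5 = 3/5
not ((z implies (y iff x)) and ((z implies z) and x)) = not 3/5 = 2/5
y and y = 2/5 and 2/5 = 2/5
not (y and y) = not 2/5 = 3/5
x and z = 3/5 and 4/5 = 3/5
y and (x and z) = 2/5 and 3/5 = 2/5
(y and (x and z)) iff x = 2/5 iff 3/5 = 4/5
not (y and y) iff ((y and (x and z)) iff x) = 3/5 iff 4/5 = 4/5
not ((z implies (y iff x)) and ((z implies z) and x)) and (not (y and y) iff ((y and (x and z)) iff x)) = 2/5 and 4/5 = 2/5
x implies x = 3/5 implies 3/5 = 1
x iff (x implies x) = 3/5 iff 1 = 3/5
not (x iff (x implies x)) = not 3/5 = 2/5
not z = not 4/5 = 1/5
x implies y = 3/5 implies 2/5 = 4/5
not z iff (x implies y) = 1/5 iff 4/5 = 2/5
not (x iff (x implies x)) iff (not z iff (x implies y)) = 2/5 iff 2/5 = 1
y and y = 2/5 and 2/5 = 2/5
not (y and y) = not 2/5 = 3/5
y implies not (y and y) = 2/5 implies 3/5 = 1
not x = not 3/5 = 2/5
not not x = not 2/5 = 3/5
y and z = 2/5 and 4/5 = 2/5
(y and z) iff y = 2/5 iff 2/5 = 1
not not x and ((y and z) iff y) = 3/5 and 1 = 3/5
(y implies not (y and y)) implies (not not x and ((y and z) iff y)) = 1 implies 3/5 = 3/5
(not (x iff (x implies x)) iff (not z iff (x implies y))) and ((y implies not (y and y)) implies (not not x and ((y and z) iff y))) = 1 and 3/5 = 3/5
(not ((z implies (y iff x)) and ((z implies z) and x)) and (not (y and y) iff ((y and (x and z)) iff x))) iff ((not (x iff (x implies x)) iff (not z iff (x implies y))) and ((y implies not (y and y)) implies (not not x and ((y and z) iff y)))) = 2/5 iff 3/5 = 4/5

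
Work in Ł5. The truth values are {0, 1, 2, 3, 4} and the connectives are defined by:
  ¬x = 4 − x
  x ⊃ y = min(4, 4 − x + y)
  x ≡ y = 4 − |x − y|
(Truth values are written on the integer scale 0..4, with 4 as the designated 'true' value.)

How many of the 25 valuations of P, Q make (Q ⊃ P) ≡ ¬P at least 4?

3

value 4: 3 assignments (counts)
value 3: 5 assignments
value 2: 6 assignments
value 1: 5 assignments
value 0: 6 assignments
So 3 of the 25 assignments meet the threshold.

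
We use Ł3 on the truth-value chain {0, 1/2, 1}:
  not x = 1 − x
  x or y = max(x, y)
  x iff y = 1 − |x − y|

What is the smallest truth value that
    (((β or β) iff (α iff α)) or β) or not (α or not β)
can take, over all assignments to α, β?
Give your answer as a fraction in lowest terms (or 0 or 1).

Take α = 0, β = 0:
β or β = 0 or 0 = 0
α iff α = 0 iff 0 = 1
(β or β) iff (α iff α) = 0 iff 1 = 0
((β or β) iff (α iff α)) or β = 0 or 0 = 0
not β = not 0 = 1
α or not β = 0 or 1 = 1
not (α or not β) = not 1 = 0
(((β or β) iff (α iff α)) or β) or not (α or not β) = 0 or 0 = 0
No assignment yields a value below 0, so this is the minimum.

0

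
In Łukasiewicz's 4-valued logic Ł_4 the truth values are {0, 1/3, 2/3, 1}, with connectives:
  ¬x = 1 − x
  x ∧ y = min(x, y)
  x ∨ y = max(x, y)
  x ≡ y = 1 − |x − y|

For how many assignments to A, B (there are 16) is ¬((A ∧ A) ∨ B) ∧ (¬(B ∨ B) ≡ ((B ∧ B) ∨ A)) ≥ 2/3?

A = 0, B = 0 ↦ 0  <
A = 0, B = 1/3 ↦ 2/3  ≥
A = 0, B = 2/3 ↦ 1/3  <
A = 0, B = 1 ↦ 0  <
A = 1/3, B = 0 ↦ 1/3  <
A = 1/3, B = 1/3 ↦ 2/3  ≥
A = 1/3, B = 2/3 ↦ 1/3  <
A = 1/3, B = 1 ↦ 0  <
A = 2/3, B = 0 ↦ 1/3  <
A = 2/3, B = 1/3 ↦ 1/3  <
A = 2/3, B = 2/3 ↦ 1/3  <
A = 2/3, B = 1 ↦ 0  <
A = 1, B = 0 ↦ 0  <
A = 1, B = 1/3 ↦ 0  <
A = 1, B = 2/3 ↦ 0  <
A = 1, B = 1 ↦ 0  <
So 2 of the 16 assignments meet the threshold.

2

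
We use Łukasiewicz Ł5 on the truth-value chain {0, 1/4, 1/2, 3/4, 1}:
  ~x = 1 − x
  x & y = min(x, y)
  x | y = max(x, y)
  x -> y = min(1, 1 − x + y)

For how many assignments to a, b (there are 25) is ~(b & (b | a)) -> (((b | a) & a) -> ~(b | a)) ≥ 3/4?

21

value 1: 19 assignments (counts)
value 3/4: 2 assignments (counts)
value 1/2: 2 assignments
value 1/4: 1 assignment
value 0: 1 assignment
So 21 of the 25 assignments meet the threshold.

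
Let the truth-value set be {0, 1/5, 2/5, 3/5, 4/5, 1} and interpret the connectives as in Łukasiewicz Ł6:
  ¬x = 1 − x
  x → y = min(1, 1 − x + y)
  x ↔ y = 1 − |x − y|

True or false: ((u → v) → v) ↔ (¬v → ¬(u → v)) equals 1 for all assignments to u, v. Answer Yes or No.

Yes

At u = 1/5, v = 2/5, for instance:
u → v = 1/5 → 2/5 = 1
(u → v) → v = 1 → 2/5 = 2/5
¬v = ¬2/5 = 3/5
¬(u → v) = ¬1 = 0
¬v → ¬(u → v) = 3/5 → 0 = 2/5
((u → v) → v) ↔ (¬v → ¬(u → v)) = 2/5 ↔ 2/5 = 1
and checking the remaining 35 assignments likewise gives ≥ 1 in every case.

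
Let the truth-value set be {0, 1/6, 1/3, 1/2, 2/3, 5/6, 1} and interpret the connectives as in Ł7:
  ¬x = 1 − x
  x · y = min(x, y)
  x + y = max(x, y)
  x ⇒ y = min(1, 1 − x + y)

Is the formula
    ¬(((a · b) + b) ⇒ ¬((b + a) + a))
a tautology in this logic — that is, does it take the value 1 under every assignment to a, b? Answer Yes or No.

Counterexample: take a = 0, b = 0.
a · b = 0 · 0 = 0
(a · b) + b = 0 + 0 = 0
b + a = 0 + 0 = 0
(b + a) + a = 0 + 0 = 0
¬((b + a) + a) = ¬0 = 1
((a · b) + b) ⇒ ¬((b + a) + a) = 0 ⇒ 1 = 1
¬(((a · b) + b) ⇒ ¬((b + a) + a)) = ¬1 = 0
This gives 0 ≠ 1.

No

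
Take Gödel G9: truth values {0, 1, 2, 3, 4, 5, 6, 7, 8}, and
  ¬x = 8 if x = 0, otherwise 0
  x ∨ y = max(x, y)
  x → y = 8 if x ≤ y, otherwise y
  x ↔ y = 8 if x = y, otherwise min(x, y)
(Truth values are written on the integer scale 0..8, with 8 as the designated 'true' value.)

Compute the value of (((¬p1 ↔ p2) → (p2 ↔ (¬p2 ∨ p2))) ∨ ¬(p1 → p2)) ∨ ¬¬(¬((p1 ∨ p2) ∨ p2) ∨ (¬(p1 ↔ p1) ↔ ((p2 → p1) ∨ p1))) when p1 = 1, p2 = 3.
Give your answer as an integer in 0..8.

8

¬p1 = ¬1 = 0
¬p1 ↔ p2 = 0 ↔ 3 = 0
¬p2 = ¬3 = 0
¬p2 ∨ p2 = 0 ∨ 3 = 3
p2 ↔ (¬p2 ∨ p2) = 3 ↔ 3 = 8
(¬p1 ↔ p2) → (p2 ↔ (¬p2 ∨ p2)) = 0 → 8 = 8
p1 → p2 = 1 → 3 = 8
¬(p1 → p2) = ¬8 = 0
((¬p1 ↔ p2) → (p2 ↔ (¬p2 ∨ p2))) ∨ ¬(p1 → p2) = 8 ∨ 0 = 8
p1 ∨ p2 = 1 ∨ 3 = 3
(p1 ∨ p2) ∨ p2 = 3 ∨ 3 = 3
¬((p1 ∨ p2) ∨ p2) = ¬3 = 0
p1 ↔ p1 = 1 ↔ 1 = 8
¬(p1 ↔ p1) = ¬8 = 0
p2 → p1 = 3 → 1 = 1
(p2 → p1) ∨ p1 = 1 ∨ 1 = 1
¬(p1 ↔ p1) ↔ ((p2 → p1) ∨ p1) = 0 ↔ 1 = 0
¬((p1 ∨ p2) ∨ p2) ∨ (¬(p1 ↔ p1) ↔ ((p2 → p1) ∨ p1)) = 0 ∨ 0 = 0
¬(¬((p1 ∨ p2) ∨ p2) ∨ (¬(p1 ↔ p1) ↔ ((p2 → p1) ∨ p1))) = ¬0 = 8
¬¬(¬((p1 ∨ p2) ∨ p2) ∨ (¬(p1 ↔ p1) ↔ ((p2 → p1) ∨ p1))) = ¬8 = 0
(((¬p1 ↔ p2) → (p2 ↔ (¬p2 ∨ p2))) ∨ ¬(p1 → p2)) ∨ ¬¬(¬((p1 ∨ p2) ∨ p2) ∨ (¬(p1 ↔ p1) ↔ ((p2 → p1) ∨ p1))) = 8 ∨ 0 = 8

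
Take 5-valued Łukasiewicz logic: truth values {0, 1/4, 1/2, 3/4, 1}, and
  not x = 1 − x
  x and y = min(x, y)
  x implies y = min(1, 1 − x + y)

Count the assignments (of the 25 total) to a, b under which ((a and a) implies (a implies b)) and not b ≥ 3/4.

value 1: 3 assignments (counts)
value 3/4: 4 assignments (counts)
value 1/2: 6 assignments
value 1/4: 6 assignments
value 0: 6 assignments
So 7 of the 25 assignments meet the threshold.

7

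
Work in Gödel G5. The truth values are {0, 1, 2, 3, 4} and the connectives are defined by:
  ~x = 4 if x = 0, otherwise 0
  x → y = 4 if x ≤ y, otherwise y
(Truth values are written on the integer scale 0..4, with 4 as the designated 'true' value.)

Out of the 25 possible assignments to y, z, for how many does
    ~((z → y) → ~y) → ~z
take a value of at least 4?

9

value 4: 9 assignments (counts)
value 0: 16 assignments
So 9 of the 25 assignments meet the threshold.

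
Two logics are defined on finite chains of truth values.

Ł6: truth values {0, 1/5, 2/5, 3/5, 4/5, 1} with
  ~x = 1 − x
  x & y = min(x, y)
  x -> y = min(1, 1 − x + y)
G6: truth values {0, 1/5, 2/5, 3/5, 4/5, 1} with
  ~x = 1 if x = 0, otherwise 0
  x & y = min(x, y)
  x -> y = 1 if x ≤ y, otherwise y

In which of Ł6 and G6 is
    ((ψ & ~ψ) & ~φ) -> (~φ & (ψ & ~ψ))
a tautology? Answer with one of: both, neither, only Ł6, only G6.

both

In Ł6: every assignment gives 1 — tautology.
In G6: every assignment gives 1 — tautology.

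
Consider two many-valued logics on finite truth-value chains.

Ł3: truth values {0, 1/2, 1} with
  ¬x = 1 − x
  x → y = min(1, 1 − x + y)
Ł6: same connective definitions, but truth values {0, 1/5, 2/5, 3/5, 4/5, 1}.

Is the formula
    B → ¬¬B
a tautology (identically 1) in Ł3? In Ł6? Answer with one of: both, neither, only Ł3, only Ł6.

both

In Ł3: every assignment gives 1 — tautology.
In Ł6: every assignment gives 1 — tautology.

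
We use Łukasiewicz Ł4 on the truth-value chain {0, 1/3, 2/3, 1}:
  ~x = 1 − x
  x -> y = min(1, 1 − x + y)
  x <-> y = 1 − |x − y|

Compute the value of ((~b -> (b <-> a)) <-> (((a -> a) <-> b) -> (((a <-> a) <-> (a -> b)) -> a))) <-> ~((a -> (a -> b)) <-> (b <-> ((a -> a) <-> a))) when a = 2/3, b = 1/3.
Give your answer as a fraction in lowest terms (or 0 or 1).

1/3

~b = ~1/3 = 2/3
b <-> a = 1/3 <-> 2/3 = 2/3
~b -> (b <-> a) = 2/3 -> 2/3 = 1
a -> a = 2/3 -> 2/3 = 1
(a -> a) <-> b = 1 <-> 1/3 = 1/3
a <-> a = 2/3 <-> 2/3 = 1
a -> b = 2/3 -> 1/3 = 2/3
(a <-> a) <-> (a -> b) = 1 <-> 2/3 = 2/3
((a <-> a) <-> (a -> b)) -> a = 2/3 -> 2/3 = 1
((a -> a) <-> b) -> (((a <-> a) <-> (a -> b)) -> a) = 1/3 -> 1 = 1
(~b -> (b <-> a)) <-> (((a -> a) <-> b) -> (((a <-> a) <-> (a -> b)) -> a)) = 1 <-> 1 = 1
a -> b = 2/3 -> 1/3 = 2/3
a -> (a -> b) = 2/3 -> 2/3 = 1
a -> a = 2/3 -> 2/3 = 1
(a -> a) <-> a = 1 <-> 2/3 = 2/3
b <-> ((a -> a) <-> a) = 1/3 <-> 2/3 = 2/3
(a -> (a -> b)) <-> (b <-> ((a -> a) <-> a)) = 1 <-> 2/3 = 2/3
~((a -> (a -> b)) <-> (b <-> ((a -> a) <-> a))) = ~2/3 = 1/3
((~b -> (b <-> a)) <-> (((a -> a) <-> b) -> (((a <-> a) <-> (a -> b)) -> a))) <-> ~((a -> (a -> b)) <-> (b <-> ((a -> a) <-> a))) = 1 <-> 1/3 = 1/3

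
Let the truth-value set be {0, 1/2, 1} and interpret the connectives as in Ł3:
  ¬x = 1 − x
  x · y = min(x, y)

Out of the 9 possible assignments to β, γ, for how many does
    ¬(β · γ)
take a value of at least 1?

5

β = 0, γ = 0 ↦ 1  ≥
β = 0, γ = 1/2 ↦ 1  ≥
β = 0, γ = 1 ↦ 1  ≥
β = 1/2, γ = 0 ↦ 1  ≥
β = 1/2, γ = 1/2 ↦ 1/2  <
β = 1/2, γ = 1 ↦ 1/2  <
β = 1, γ = 0 ↦ 1  ≥
β = 1, γ = 1/2 ↦ 1/2  <
β = 1, γ = 1 ↦ 0  <
So 5 of the 9 assignments meet the threshold.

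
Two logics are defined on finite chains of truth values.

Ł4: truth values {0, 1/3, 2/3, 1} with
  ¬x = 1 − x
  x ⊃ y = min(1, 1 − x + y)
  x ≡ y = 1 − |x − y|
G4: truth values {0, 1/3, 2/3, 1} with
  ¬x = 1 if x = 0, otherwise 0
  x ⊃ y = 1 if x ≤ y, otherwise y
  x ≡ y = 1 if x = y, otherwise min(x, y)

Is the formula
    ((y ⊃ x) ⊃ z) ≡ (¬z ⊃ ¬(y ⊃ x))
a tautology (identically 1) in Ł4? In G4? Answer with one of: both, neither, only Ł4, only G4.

only Ł4

In Ł4: every assignment gives 1 — tautology.
In G4: at x = 0, y = 0, z = 1/3 the value is 1/3 — not a tautology.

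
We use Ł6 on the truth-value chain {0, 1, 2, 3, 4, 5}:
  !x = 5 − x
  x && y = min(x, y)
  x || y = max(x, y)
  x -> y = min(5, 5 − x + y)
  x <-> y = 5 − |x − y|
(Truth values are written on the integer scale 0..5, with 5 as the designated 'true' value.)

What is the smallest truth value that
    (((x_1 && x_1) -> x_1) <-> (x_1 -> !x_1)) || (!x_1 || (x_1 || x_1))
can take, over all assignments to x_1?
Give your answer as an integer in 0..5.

Take x_1 = 3:
x_1 && x_1 = 3 && 3 = 3
(x_1 && x_1) -> x_1 = 3 -> 3 = 5
!x_1 = !3 = 2
x_1 -> !x_1 = 3 -> 2 = 4
((x_1 && x_1) -> x_1) <-> (x_1 -> !x_1) = 5 <-> 4 = 4
!x_1 = !3 = 2
x_1 || x_1 = 3 || 3 = 3
!x_1 || (x_1 || x_1) = 2 || 3 = 3
(((x_1 && x_1) -> x_1) <-> (x_1 -> !x_1)) || (!x_1 || (x_1 || x_1)) = 4 || 3 = 4
No assignment yields a value below 4, so this is the minimum.

4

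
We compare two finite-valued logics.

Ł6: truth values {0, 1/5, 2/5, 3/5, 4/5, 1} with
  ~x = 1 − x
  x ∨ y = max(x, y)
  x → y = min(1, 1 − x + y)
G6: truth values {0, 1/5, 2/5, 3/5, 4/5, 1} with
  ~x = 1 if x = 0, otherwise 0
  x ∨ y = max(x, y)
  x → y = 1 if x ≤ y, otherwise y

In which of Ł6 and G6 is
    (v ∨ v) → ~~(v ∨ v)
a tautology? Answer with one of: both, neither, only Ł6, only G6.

both

In Ł6: every assignment gives 1 — tautology.
In G6: every assignment gives 1 — tautology.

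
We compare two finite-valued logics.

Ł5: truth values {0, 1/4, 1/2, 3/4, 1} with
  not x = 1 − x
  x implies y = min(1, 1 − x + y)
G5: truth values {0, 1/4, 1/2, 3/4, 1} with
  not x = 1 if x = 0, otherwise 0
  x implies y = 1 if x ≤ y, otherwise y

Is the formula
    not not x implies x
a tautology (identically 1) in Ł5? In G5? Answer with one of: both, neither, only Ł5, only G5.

In Ł5: every assignment gives 1 — tautology.
In G5: at x = 1/4 the value is 1/4 — not a tautology.

only Ł5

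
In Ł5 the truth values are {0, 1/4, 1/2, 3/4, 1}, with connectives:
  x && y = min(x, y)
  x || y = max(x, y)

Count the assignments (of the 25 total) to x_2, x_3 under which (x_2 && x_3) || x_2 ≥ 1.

5

value 1: 5 assignments (counts)
value 3/4: 5 assignments
value 1/2: 5 assignments
value 1/4: 5 assignments
value 0: 5 assignments
So 5 of the 25 assignments meet the threshold.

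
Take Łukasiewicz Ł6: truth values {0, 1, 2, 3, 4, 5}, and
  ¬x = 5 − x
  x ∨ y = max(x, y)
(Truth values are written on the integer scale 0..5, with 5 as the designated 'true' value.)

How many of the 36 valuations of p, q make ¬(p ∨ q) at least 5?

1

value 5: 1 assignment (counts)
value 4: 3 assignments
value 3: 5 assignments
value 2: 7 assignments
value 1: 9 assignments
value 0: 11 assignments
So 1 of the 36 assignments meets the threshold.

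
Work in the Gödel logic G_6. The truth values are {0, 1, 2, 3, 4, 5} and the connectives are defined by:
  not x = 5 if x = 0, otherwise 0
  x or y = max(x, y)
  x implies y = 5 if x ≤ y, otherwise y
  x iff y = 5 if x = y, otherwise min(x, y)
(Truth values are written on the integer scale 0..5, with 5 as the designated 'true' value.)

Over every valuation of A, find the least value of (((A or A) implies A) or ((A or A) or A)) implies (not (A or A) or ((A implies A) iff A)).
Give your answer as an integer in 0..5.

Take A = 1:
A or A = 1 or 1 = 1
(A or A) implies A = 1 implies 1 = 5
A or A = 1 or 1 = 1
(A or A) or A = 1 or 1 = 1
((A or A) implies A) or ((A or A) or A) = 5 or 1 = 5
A or A = 1 or 1 = 1
not (A or A) = not 1 = 0
A implies A = 1 implies 1 = 5
(A implies A) iff A = 5 iff 1 = 1
not (A or A) or ((A implies A) iff A) = 0 or 1 = 1
(((A or A) implies A) or ((A or A) or A)) implies (not (A or A) or ((A implies A) iff A)) = 5 implies 1 = 1
No assignment yields a value below 1, so this is the minimum.

1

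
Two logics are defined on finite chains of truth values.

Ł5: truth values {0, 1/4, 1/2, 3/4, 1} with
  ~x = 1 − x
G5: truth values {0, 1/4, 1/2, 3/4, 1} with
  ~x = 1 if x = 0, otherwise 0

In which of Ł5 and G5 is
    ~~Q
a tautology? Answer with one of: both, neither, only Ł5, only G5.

neither

In Ł5: at Q = 0 the value is 0 — not a tautology.
In G5: at Q = 0 the value is 0 — not a tautology.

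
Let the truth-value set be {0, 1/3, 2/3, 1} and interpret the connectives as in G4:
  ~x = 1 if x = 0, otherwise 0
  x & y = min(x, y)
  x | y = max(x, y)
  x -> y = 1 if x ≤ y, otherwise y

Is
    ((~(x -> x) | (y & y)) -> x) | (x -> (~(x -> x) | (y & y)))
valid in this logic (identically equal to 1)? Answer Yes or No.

Yes

x = 0, y = 0 ↦ 1
x = 0, y = 1/3 ↦ 1
x = 0, y = 2/3 ↦ 1
x = 0, y = 1 ↦ 1
x = 1/3, y = 0 ↦ 1
x = 1/3, y = 1/3 ↦ 1
x = 1/3, y = 2/3 ↦ 1
x = 1/3, y = 1 ↦ 1
x = 2/3, y = 0 ↦ 1
x = 2/3, y = 1/3 ↦ 1
x = 2/3, y = 2/3 ↦ 1
x = 2/3, y = 1 ↦ 1
x = 1, y = 0 ↦ 1
x = 1, y = 1/3 ↦ 1
x = 1, y = 2/3 ↦ 1
x = 1, y = 1 ↦ 1
Every assignment gives a value ≥ 1.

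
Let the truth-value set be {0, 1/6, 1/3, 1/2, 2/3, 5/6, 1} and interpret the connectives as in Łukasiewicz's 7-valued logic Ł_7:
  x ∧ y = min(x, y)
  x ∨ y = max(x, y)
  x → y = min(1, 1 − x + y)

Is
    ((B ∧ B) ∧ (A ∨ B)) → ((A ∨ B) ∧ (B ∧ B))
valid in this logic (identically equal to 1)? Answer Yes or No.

Yes

At A = 1/6, B = 5/6, for instance:
B ∧ B = 5/6 ∧ 5/6 = 5/6
A ∨ B = 1/6 ∨ 5/6 = 5/6
(B ∧ B) ∧ (A ∨ B) = 5/6 ∧ 5/6 = 5/6
(A ∨ B) ∧ (B ∧ B) = 5/6 ∧ 5/6 = 5/6
((B ∧ B) ∧ (A ∨ B)) → ((A ∨ B) ∧ (B ∧ B)) = 5/6 → 5/6 = 1
and checking the remaining 48 assignments likewise gives ≥ 1 in every case.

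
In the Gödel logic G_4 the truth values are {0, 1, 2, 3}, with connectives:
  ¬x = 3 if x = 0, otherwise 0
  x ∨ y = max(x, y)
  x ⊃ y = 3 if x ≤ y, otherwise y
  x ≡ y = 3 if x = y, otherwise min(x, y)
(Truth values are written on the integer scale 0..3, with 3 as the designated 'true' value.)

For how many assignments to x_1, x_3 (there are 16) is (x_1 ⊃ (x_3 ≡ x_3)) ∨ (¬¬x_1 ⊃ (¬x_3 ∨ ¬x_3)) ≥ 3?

16

x_1 = 0, x_3 = 0 ↦ 3  ≥
x_1 = 0, x_3 = 1 ↦ 3  ≥
x_1 = 0, x_3 = 2 ↦ 3  ≥
x_1 = 0, x_3 = 3 ↦ 3  ≥
x_1 = 1, x_3 = 0 ↦ 3  ≥
x_1 = 1, x_3 = 1 ↦ 3  ≥
x_1 = 1, x_3 = 2 ↦ 3  ≥
x_1 = 1, x_3 = 3 ↦ 3  ≥
x_1 = 2, x_3 = 0 ↦ 3  ≥
x_1 = 2, x_3 = 1 ↦ 3  ≥
x_1 = 2, x_3 = 2 ↦ 3  ≥
x_1 = 2, x_3 = 3 ↦ 3  ≥
x_1 = 3, x_3 = 0 ↦ 3  ≥
x_1 = 3, x_3 = 1 ↦ 3  ≥
x_1 = 3, x_3 = 2 ↦ 3  ≥
x_1 = 3, x_3 = 3 ↦ 3  ≥
So 16 of the 16 assignments meet the threshold.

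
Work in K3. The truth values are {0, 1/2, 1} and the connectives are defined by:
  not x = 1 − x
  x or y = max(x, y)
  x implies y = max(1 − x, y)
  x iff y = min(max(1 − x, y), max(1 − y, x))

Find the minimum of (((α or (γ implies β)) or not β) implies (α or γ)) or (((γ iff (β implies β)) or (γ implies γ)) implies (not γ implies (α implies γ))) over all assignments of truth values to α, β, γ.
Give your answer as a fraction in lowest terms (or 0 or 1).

Take α = 1/2, β = 0, γ = 0:
γ implies β = 0 implies 0 = 1
α or (γ implies β) = 1/2 or 1 = 1
not β = not 0 = 1
(α or (γ implies β)) or not β = 1 or 1 = 1
α or γ = 1/2 or 0 = 1/2
((α or (γ implies β)) or not β) implies (α or γ) = 1 implies 1/2 = 1/2
β implies β = 0 implies 0 = 1
γ iff (β implies β) = 0 iff 1 = 0
γ implies γ = 0 implies 0 = 1
(γ iff (β implies β)) or (γ implies γ) = 0 or 1 = 1
not γ = not 0 = 1
α implies γ = 1/2 implies 0 = 1/2
not γ implies (α implies γ) = 1 implies 1/2 = 1/2
((γ iff (β implies β)) or (γ implies γ)) implies (not γ implies (α implies γ)) = 1 implies 1/2 = 1/2
(((α or (γ implies β)) or not β) implies (α or γ)) or (((γ iff (β implies β)) or (γ implies γ)) implies (not γ implies (α implies γ))) = 1/2 or 1/2 = 1/2
No assignment yields a value below 1/2, so this is the minimum.

1/2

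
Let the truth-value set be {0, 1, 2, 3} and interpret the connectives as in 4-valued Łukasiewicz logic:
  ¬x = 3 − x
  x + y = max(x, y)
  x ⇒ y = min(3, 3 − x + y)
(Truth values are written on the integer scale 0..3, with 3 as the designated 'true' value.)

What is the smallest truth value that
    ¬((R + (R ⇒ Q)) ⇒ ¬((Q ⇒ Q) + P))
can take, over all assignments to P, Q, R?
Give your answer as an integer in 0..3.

2

Take P = 0, Q = 0, R = 1:
R ⇒ Q = 1 ⇒ 0 = 2
R + (R ⇒ Q) = 1 + 2 = 2
Q ⇒ Q = 0 ⇒ 0 = 3
(Q ⇒ Q) + P = 3 + 0 = 3
¬((Q ⇒ Q) + P) = ¬3 = 0
(R + (R ⇒ Q)) ⇒ ¬((Q ⇒ Q) + P) = 2 ⇒ 0 = 1
¬((R + (R ⇒ Q)) ⇒ ¬((Q ⇒ Q) + P)) = ¬1 = 2
No assignment yields a value below 2, so this is the minimum.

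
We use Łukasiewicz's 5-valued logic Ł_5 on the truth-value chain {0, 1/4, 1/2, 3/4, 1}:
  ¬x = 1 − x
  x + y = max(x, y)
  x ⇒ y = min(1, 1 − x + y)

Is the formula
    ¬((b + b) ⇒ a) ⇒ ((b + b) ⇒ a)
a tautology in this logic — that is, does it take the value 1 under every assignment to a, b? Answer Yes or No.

No

Counterexample: take a = 0, b = 3/4.
b + b = 3/4 + 3/4 = 3/4
(b + b) ⇒ a = 3/4 ⇒ 0 = 1/4
¬((b + b) ⇒ a) = ¬1/4 = 3/4
b + b = 3/4 + 3/4 = 3/4
(b + b) ⇒ a = 3/4 ⇒ 0 = 1/4
¬((b + b) ⇒ a) ⇒ ((b + b) ⇒ a) = 3/4 ⇒ 1/4 = 1/2
This gives 1/2 ≠ 1.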